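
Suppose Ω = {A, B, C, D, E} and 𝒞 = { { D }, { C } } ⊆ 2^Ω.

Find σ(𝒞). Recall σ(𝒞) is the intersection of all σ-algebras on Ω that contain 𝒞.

|σ(𝒞)| = 8.  σ(𝒞) = { {}, { C }, { D }, { C, D }, { A, B, E }, { A, B, C, E }, { A, B, D, E }, Ω }

Working:
Initial family (4 sets): { {}, { C }, { D }, Ω }.
Pass 1 (3 new):
  { C, D }  = { C } ∪ { D }
  { A, B, C, E }  = { D }ᶜ
  { A, B, D, E }  = { C }ᶜ
  [7 total]
Pass 2 (1 new):
  { A, B, E }  = { C, D }ᶜ
  [8 total]
After Pass 3 the family is unchanged; done.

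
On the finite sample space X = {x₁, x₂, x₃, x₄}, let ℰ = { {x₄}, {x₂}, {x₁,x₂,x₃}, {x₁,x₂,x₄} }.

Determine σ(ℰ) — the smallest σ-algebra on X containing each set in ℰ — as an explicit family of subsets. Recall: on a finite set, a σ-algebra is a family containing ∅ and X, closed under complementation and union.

|σ(ℰ)| = 16.  σ(ℰ) = { {}, {x₁}, {x₂}, {x₃}, {x₄}, {x₁,x₂}, {x₁,x₃}, {x₁,x₄}, {x₂,x₃}, {x₂,x₄}, {x₃,x₄}, {x₁,x₂,x₃}, {x₁,x₂,x₄}, {x₁,x₃,x₄}, {x₂,x₃,x₄}, X }

Derivation:
Start: ℰ ∪ {∅, X} = { {}, {x₂}, {x₄}, {x₁,x₂,x₃}, {x₁,x₂,x₄}, X }.
Pass 1: +3 →
  {x₃}  = complement {x₁,x₂,x₄}
  {x₂,x₄}  = {x₄} ∪ {x₂}
  {x₁,x₃,x₄}  = complement {x₂}
  (now 9)
Pass 2 adds 4:
  {x₁,x₃}  = complement {x₂,x₄}
  {x₂,x₃}  = {x₂} ∪ {x₃}
  {x₃,x₄}  = {x₃} ∪ {x₄}
  {x₂,x₃,x₄}  = {x₃} ∪ {x₂,x₄}
  (now 13)
Pass 3 adds 3:
  {x₁}  = complement {x₂,x₃,x₄}
  {x₁,x₂}  = complement {x₃,x₄}
  {x₁,x₄}  = complement {x₂,x₃}
  (now 16)
Pass 4: no new sets; the family is a σ-algebra.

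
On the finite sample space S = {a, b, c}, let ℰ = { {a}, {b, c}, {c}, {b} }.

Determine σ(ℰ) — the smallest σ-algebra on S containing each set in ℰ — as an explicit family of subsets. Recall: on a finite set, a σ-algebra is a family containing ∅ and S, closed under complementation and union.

Initial family (6 sets): { {}, {a}, {b}, {c}, {b, c}, S }.
Round 1. New:
  {a, b}  = ᶜ of {c}
  {a, c}  = ᶜ of {b}
Round 2: no new sets; the family is a σ-algebra.

|σ(ℰ)| = 8.  σ(ℰ) = { {}, {a}, {b}, {c}, {a, b}, {a, c}, {b, c}, S }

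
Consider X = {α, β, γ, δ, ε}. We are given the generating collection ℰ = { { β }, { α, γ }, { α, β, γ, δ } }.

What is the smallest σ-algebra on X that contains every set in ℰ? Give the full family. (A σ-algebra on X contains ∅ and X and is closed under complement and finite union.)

Begin from { ∅, { β }, { α, γ }, { α, β, γ, δ }, X } (that is, ℰ plus ∅ and X).
Pass 1: +4 →
  { ε }  = X∖{ α, β, γ, δ }
  { α, β, γ }  = { α, γ } ∪ { β }
  { β, δ, ε }  = X∖{ α, γ }
  { α, γ, δ, ε }  = X∖{ β }
  [9 total]
Pass 2: 4 new —
  { β, ε }  = { β } ∪ { ε }
  { δ, ε }  = X∖{ α, β, γ }
  { α, γ, ε }  = { ε } ∪ { α, γ }
  { α, β, γ, ε }  = { α, β, γ } ∪ { ε }
  [13 total]
Pass 3: +3 →
  { δ }  = X∖{ α, β, γ, ε }
  { β, δ }  = X∖{ α, γ, ε }
  { α, γ, δ }  = X∖{ β, ε }
  [16 total]
After Pass 4 the family is unchanged; done.

σ(ℰ) = { ∅, { β }, { δ }, { ε }, { α, γ }, { β, δ }, { β, ε }, { δ, ε }, { α, β, γ }, { α, γ, δ }, { α, γ, ε }, { β, δ, ε }, { α, β, γ, δ }, { α, β, γ, ε }, { α, γ, δ, ε }, X }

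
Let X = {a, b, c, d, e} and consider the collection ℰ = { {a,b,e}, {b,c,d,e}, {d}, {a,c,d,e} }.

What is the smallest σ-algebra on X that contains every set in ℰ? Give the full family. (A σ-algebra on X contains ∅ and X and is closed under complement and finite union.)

|σ(ℰ)| = 32.  σ(ℰ) = { ∅, {a}, {b}, {c}, {d}, {e}, {a,b}, {a,c}, {a,d}, {a,e}, {b,c}, {b,d}, {b,e}, {c,d}, {c,e}, {d,e}, {a,b,c}, {a,b,d}, {a,b,e}, {a,c,d}, {a,c,e}, {a,d,e}, {b,c,d}, {b,c,e}, {b,d,e}, {c,d,e}, {a,b,c,d}, {a,b,c,e}, {a,b,d,e}, {a,c,d,e}, {b,c,d,e}, X }

Working:
Begin from { ∅, {d}, {a,b,e}, {a,c,d,e}, {b,c,d,e}, X } (that is, ℰ plus ∅ and X).
Pass 1: 5 new —
  {a}  = {b,c,d,e}ᶜ
  {b}  = {a,c,d,e}ᶜ
  {c,d}  = {a,b,e}ᶜ
  {a,b,c,e}  = {d}ᶜ
  {a,b,d,e}  = {a,b,e} ∪ {d}
  — 11 sets.
Pass 2: +6 →
  {c}  = {a,b,d,e}ᶜ
  {a,b}  = {b} ∪ {a}
  {a,d}  = {d} ∪ {a}
  {b,d}  = {b} ∪ {d}
  {a,c,d}  = {c,d} ∪ {a}
  {b,c,d}  = {c,d} ∪ {b}
  — 17 sets.
Pass 3: +10 →
  {a,c}  = {c} ∪ {a}
  {a,e}  = {b,c,d}ᶜ
  {b,c}  = {c} ∪ {b}
  {b,e}  = {a,c,d}ᶜ
  {a,b,c}  = {c} ∪ {a,b}
  {a,b,d}  = {a,b} ∪ {a,d}
  {a,c,e}  = {b,d}ᶜ
  {b,c,e}  = {a,d}ᶜ
  {c,d,e}  = {a,b}ᶜ
  {a,b,c,d}  = {c,d} ∪ {a,b}
  — 27 sets.
Pass 4. New:
  {e}  = {a,b,c,d}ᶜ
  {c,e}  = {a,b,d}ᶜ
  {d,e}  = {a,b,c}ᶜ
  {a,d,e}  = {b,c}ᶜ
  {b,d,e}  = {a,c}ᶜ
  — 32 sets.
Pass 5: stable.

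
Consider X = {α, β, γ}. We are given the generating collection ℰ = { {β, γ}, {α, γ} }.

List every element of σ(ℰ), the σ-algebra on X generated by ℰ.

|σ(ℰ)| = 8.  σ(ℰ) = { {}, {α}, {β}, {γ}, {α, β}, {α, γ}, {β, γ}, X }

Check:
Initial family (4 sets): { {}, {α, γ}, {β, γ}, X }.
Pass 1: +2 →
  {α}  = {β, γ}ᶜ
  {β}  = {α, γ}ᶜ
  (now 6)
Pass 2. New:
  {α, β}  = {β} ∪ {α}
  (now 7)
Pass 3. New:
  {γ}  = {α, β}ᶜ
  (now 8)
Pass 4: closed — nothing new.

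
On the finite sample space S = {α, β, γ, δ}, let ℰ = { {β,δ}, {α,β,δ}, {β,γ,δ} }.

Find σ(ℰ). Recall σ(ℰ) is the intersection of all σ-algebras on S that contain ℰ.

Initial family (5 sets): { {}, {β,δ}, {α,β,δ}, {β,γ,δ}, S }.
Step 1 adds 3:
  {α}  = ᶜ of {β,γ,δ}
  {γ}  = ᶜ of {α,β,δ}
  {α,γ}  = ᶜ of {β,δ}
After Step 2 the family is unchanged; done.

Hence σ(ℰ) has 8 members: { {}, {α}, {γ}, {α,γ}, {β,δ}, {α,β,δ}, {β,γ,δ}, S }.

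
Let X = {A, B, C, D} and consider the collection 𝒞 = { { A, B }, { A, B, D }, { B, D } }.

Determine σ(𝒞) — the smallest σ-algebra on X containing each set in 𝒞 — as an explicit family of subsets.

σ(𝒞) = { {}, { A }, { B }, { C }, { D }, { A, B }, { A, C }, { A, D }, { B, C }, { B, D }, { C, D }, { A, B, C }, { A, B, D }, { A, C, D }, { B, C, D }, X }

Trace:
Begin from { {}, { A, B }, { B, D }, { A, B, D }, X } (that is, 𝒞 plus ∅ and X).
Iteration 1. New:
  { C }  = X∖{ A, B, D }
  { A, C }  = X∖{ B, D }
  { C, D }  = X∖{ A, B }
  [8 total]
Iteration 2. New:
  { A, B, C }  = { C } ∪ { A, B }
  { A, C, D }  = { C, D } ∪ { A, C }
  { B, C, D }  = { C } ∪ { B, D }
  [11 total]
Iteration 3. New:
  { A }  = X∖{ B, C, D }
  { B }  = X∖{ A, C, D }
  { D }  = X∖{ A, B, C }
  [14 total]
Iteration 4: 2 new —
  { A, D }  = { D } ∪ { A }
  { B, C }  = { C } ∪ { B }
  [16 total]
Iteration 5: closed — nothing new.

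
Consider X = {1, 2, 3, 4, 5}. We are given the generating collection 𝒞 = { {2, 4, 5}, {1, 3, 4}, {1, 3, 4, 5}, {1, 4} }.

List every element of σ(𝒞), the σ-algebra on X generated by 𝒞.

σ(𝒞) = { {}, {1}, {2}, {3}, {4}, {5}, {1, 2}, {1, 3}, {1, 4}, {1, 5}, {2, 3}, {2, 4}, {2, 5}, {3, 4}, {3, 5}, {4, 5}, {1, 2, 3}, {1, 2, 4}, {1, 2, 5}, {1, 3, 4}, {1, 3, 5}, {1, 4, 5}, {2, 3, 4}, {2, 3, 5}, {2, 4, 5}, {3, 4, 5}, {1, 2, 3, 4}, {1, 2, 3, 5}, {1, 2, 4, 5}, {1, 3, 4, 5}, {2, 3, 4, 5}, X }

Check:
Start: 𝒞 ∪ {∅, X} = { {}, {1, 4}, {1, 3, 4}, {2, 4, 5}, {1, 3, 4, 5}, X }.
Step 1 adds 5:
  {2}  = {1, 3, 4, 5}ᶜ
  {1, 3}  = {2, 4, 5}ᶜ
  {2, 5}  = {1, 3, 4}ᶜ
  {2, 3, 5}  = {1, 4}ᶜ
  {1, 2, 4, 5}  = {1, 4} ∪ {2, 4, 5}
Step 2 (6 new):
  {3}  = {1, 2, 4, 5}ᶜ
  {1, 2, 3}  = {2} ∪ {1, 3}
  {1, 2, 4}  = {2} ∪ {1, 4}
  {1, 2, 3, 4}  = {2} ∪ {1, 3, 4}
  {1, 2, 3, 5}  = {2, 5} ∪ {1, 3}
  {2, 3, 4, 5}  = {2, 3, 5} ∪ {2, 4, 5}
Step 3: 6 new —
  {1}  = {2, 3, 4, 5}ᶜ
  {4}  = {1, 2, 3, 5}ᶜ
  {5}  = {1, 2, 3, 4}ᶜ
  {2, 3}  = {3} ∪ {2}
  {3, 5}  = {1, 2, 4}ᶜ
  {4, 5}  = {1, 2, 3}ᶜ
Step 4: +9 →
  {1, 2}  = {2} ∪ {1}
  {1, 5}  = {5} ∪ {1}
  {2, 4}  = {2} ∪ {4}
  {3, 4}  = {3} ∪ {4}
  {1, 2, 5}  = {2, 5} ∪ {1}
  {1, 3, 5}  = {5} ∪ {1, 3}
  {1, 4, 5}  = {2, 3}ᶜ
  {2, 3, 4}  = {2, 3} ∪ {4}
  {3, 4, 5}  = {4, 5} ∪ {3}
After Step 5 the family is unchanged; done.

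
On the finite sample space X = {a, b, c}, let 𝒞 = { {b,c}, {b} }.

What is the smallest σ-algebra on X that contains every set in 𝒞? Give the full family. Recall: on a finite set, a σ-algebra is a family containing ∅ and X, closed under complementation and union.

Answer: σ(𝒞) = { {}, {a}, {b}, {c}, {a,b}, {a,c}, {b,c}, X }

Derivation:
Take S₀ = 𝒞 ∪ {∅, X} = { {}, {b}, {b,c}, X }.
Round 1: +2 →
  {a}  = ᶜ of {b,c}
  {a,c}  = ᶜ of {b}
  |family| = 6
Round 2: 1 new —
  {a,b}  = {b} ∪ {a}
  |family| = 7
Round 3: +1 →
  {c}  = ᶜ of {a,b}
  |family| = 8
Round 4: no new sets; the family is a σ-algebra.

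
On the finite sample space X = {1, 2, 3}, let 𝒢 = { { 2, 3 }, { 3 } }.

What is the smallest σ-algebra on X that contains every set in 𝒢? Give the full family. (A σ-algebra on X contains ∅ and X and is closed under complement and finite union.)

Start: 𝒢 ∪ {∅, X} = { {  }, { 3 }, { 2, 3 }, X }.
Step 1. New:
  { 1 }  = complement { 2, 3 }
  { 1, 2 }  = complement { 3 }
  — 6 sets.
Step 2 adds 1:
  { 1, 3 }  = { 3 } ∪ { 1 }
  — 7 sets.
Step 3. New:
  { 2 }  = complement { 1, 3 }
  — 8 sets.
Step 4: no new sets; the family is a σ-algebra.

Therefore σ(𝒢) = { {  }, { 1 }, { 2 }, { 3 }, { 1, 2 }, { 1, 3 }, { 2, 3 }, X } (|σ(𝒢)| = 8).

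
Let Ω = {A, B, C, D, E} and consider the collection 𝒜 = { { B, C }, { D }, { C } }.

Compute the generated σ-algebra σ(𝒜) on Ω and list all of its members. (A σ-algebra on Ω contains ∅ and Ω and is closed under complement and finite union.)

Start: 𝒜 ∪ {∅, Ω} = { {}, { C }, { D }, { B, C }, Ω }.
Iteration 1 adds 5:
  { C, D }  = { C } ∪ { D }
  { A, D, E }  = { B, C }ᶜ
  { B, C, D }  = { B, C } ∪ { D }
  { A, B, C, E }  = { D }ᶜ
  { A, B, D, E }  = { C }ᶜ
  |family| = 10
Iteration 2: +3 →
  { A, E }  = { B, C, D }ᶜ
  { A, B, E }  = { C, D }ᶜ
  { A, C, D, E }  = { A, D, E } ∪ { C, D }
  |family| = 13
Iteration 3 adds 2:
  { B }  = { A, C, D, E }ᶜ
  { A, C, E }  = { C } ∪ { A, E }
  |family| = 15
Iteration 4. New:
  { B, D }  = { A, C, E }ᶜ
  |family| = 16
Iteration 5: no new sets; the family is a σ-algebra.

Hence σ(𝒜) has 16 members: { {}, { B }, { C }, { D }, { A, E }, { B, C }, { B, D }, { C, D }, { A, B, E }, { A, C, E }, { A, D, E }, { B, C, D }, { A, B, C, E }, { A, B, D, E }, { A, C, D, E }, Ω }.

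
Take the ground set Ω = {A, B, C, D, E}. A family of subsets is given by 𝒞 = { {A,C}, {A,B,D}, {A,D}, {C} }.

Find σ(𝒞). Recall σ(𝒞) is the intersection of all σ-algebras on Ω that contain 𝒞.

Start: 𝒞 ∪ {∅, Ω} = { {}, {C}, {A,C}, {A,D}, {A,B,D}, Ω }.
Iteration 1: +6 →
  {C,E}  = Ω∖{A,B,D}
  {A,C,D}  = {C} ∪ {A,D}
  {B,C,E}  = Ω∖{A,D}
  {B,D,E}  = Ω∖{A,C}
  {A,B,C,D}  = {C} ∪ {A,B,D}
  {A,B,D,E}  = Ω∖{C}
  (now 12)
Iteration 2: 6 new —
  {E}  = Ω∖{A,B,C,D}
  {B,E}  = Ω∖{A,C,D}
  {A,C,E}  = {A,C} ∪ {C,E}
  {A,B,C,E}  = {B,C,E} ∪ {A,C}
  {A,C,D,E}  = {A,C,D} ∪ {C,E}
  {B,C,D,E}  = {C} ∪ {B,D,E}
  (now 18)
Iteration 3: +5 →
  {A}  = Ω∖{B,C,D,E}
  {B}  = Ω∖{A,C,D,E}
  {D}  = Ω∖{A,B,C,E}
  {B,D}  = Ω∖{A,C,E}
  {A,D,E}  = {A,D} ∪ {E}
  (now 23)
Iteration 4 adds 9:
  {A,B}  = {B} ∪ {A}
  {A,E}  = {E} ∪ {A}
  {B,C}  = Ω∖{A,D,E}
  {C,D}  = {C} ∪ {D}
  {D,E}  = {E} ∪ {D}
  {A,B,C}  = {B} ∪ {A,C}
  {A,B,E}  = {B,E} ∪ {A}
  {B,C,D}  = {C} ∪ {B,D}
  {C,D,E}  = {D} ∪ {C,E}
  (now 32)
Iteration 5: already closed under ᶜ and ∪.

Therefore σ(𝒞) = { {}, {A}, {B}, {C}, {D}, {E}, {A,B}, {A,C}, {A,D}, {A,E}, {B,C}, {B,D}, {B,E}, {C,D}, {C,E}, {D,E}, {A,B,C}, {A,B,D}, {A,B,E}, {A,C,D}, {A,C,E}, {A,D,E}, {B,C,D}, {B,C,E}, {B,D,E}, {C,D,E}, {A,B,C,D}, {A,B,C,E}, {A,B,D,E}, {A,C,D,E}, {B,C,D,E}, Ω } (|σ(𝒞)| = 32).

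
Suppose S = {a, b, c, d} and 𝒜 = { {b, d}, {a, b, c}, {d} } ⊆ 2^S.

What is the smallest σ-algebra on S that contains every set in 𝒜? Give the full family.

Answer: σ(𝒜) = { {}, {b}, {d}, {a, c}, {b, d}, {a, b, c}, {a, c, d}, S }

Check:
Take S₀ = 𝒜 ∪ {∅, S} = { {}, {d}, {b, d}, {a, b, c}, S }.
Round 1. New:
  {a, c}  = {b, d}ᶜ
  — 6 sets.
Round 2: 1 new —
  {a, c, d}  = {d} ∪ {a, c}
  — 7 sets.
Round 3: 1 new —
  {b}  = {a, c, d}ᶜ
  — 8 sets.
Round 4: no new sets; the family is a σ-algebra.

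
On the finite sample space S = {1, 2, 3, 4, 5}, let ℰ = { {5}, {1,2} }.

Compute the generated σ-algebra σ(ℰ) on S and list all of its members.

Start: ℰ ∪ {∅, S} = { ∅, {5}, {1,2}, S }.
Round 1: 3 new —
  {1,2,5}  = {1,2} ∪ {5}
  {3,4,5}  = {1,2}ᶜ
  {1,2,3,4}  = {5}ᶜ
  — 7 sets.
Round 2 (1 new):
  {3,4}  = {1,2,5}ᶜ
  — 8 sets.
Round 3 adds nothing — fixpoint reached.

Therefore σ(ℰ) = { ∅, {5}, {1,2}, {3,4}, {1,2,5}, {3,4,5}, {1,2,3,4}, S } (|σ(ℰ)| = 8).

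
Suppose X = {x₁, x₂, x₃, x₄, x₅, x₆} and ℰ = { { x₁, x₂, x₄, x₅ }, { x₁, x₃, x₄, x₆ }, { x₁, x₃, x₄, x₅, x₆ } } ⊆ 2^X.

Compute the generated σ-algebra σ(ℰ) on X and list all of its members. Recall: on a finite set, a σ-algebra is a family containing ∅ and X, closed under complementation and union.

|σ(ℰ)| = 16.  σ(ℰ) = { {}, { x₂ }, { x₅ }, { x₁, x₄ }, { x₂, x₅ }, { x₃, x₆ }, { x₁, x₂, x₄ }, { x₁, x₄, x₅ }, { x₂, x₃, x₆ }, { x₃, x₅, x₆ }, { x₁, x₂, x₄, x₅ }, { x₁, x₃, x₄, x₆ }, { x₂, x₃, x₅, x₆ }, { x₁, x₂, x₃, x₄, x₆ }, { x₁, x₃, x₄, x₅, x₆ }, X }

Trace:
Begin from { {}, { x₁, x₂, x₄, x₅ }, { x₁, x₃, x₄, x₆ }, { x₁, x₃, x₄, x₅, x₆ }, X } (that is, ℰ plus ∅ and X).
Pass 1: +3 →
  { x₂ }  = ᶜ of { x₁, x₃, x₄, x₅, x₆ }
  { x₂, x₅ }  = ᶜ of { x₁, x₃, x₄, x₆ }
  { x₃, x₆ }  = ᶜ of { x₁, x₂, x₄, x₅ }
  — 8 sets.
Pass 2 (3 new):
  { x₂, x₃, x₆ }  = { x₃, x₆ } ∪ { x₂ }
  { x₂, x₃, x₅, x₆ }  = { x₃, x₆ } ∪ { x₂, x₅ }
  { x₁, x₂, x₃, x₄, x₆ }  = { x₂ } ∪ { x₁, x₃, x₄, x₆ }
  — 11 sets.
Pass 3: 3 new —
  { x₅ }  = ᶜ of { x₁, x₂, x₃, x₄, x₆ }
  { x₁, x₄ }  = ᶜ of { x₂, x₃, x₅, x₆ }
  { x₁, x₄, x₅ }  = ᶜ of { x₂, x₃, x₆ }
  — 14 sets.
Pass 4: 2 new —
  { x₁, x₂, x₄ }  = { x₁, x₄ } ∪ { x₂ }
  { x₃, x₅, x₆ }  = { x₃, x₆ } ∪ { x₅ }
  — 16 sets.
Pass 5: stable.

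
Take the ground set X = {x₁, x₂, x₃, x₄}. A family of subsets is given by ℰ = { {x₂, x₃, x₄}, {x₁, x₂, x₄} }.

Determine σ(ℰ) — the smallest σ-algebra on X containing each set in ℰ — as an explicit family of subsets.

Begin from { ∅, {x₁, x₂, x₄}, {x₂, x₃, x₄}, X } (that is, ℰ plus ∅ and X).
Round 1: +2 →
  {x₁}  = complement {x₂, x₃, x₄}
  {x₃}  = complement {x₁, x₂, x₄}
  [6 total]
Round 2: +1 →
  {x₁, x₃}  = {x₃} ∪ {x₁}
  [7 total]
Round 3 (1 new):
  {x₂, x₄}  = complement {x₁, x₃}
  [8 total]
Round 4: already closed under ᶜ and ∪.

Hence σ(ℰ) has 8 members: { ∅, {x₁}, {x₃}, {x₁, x₃}, {x₂, x₄}, {x₁, x₂, x₄}, {x₂, x₃, x₄}, X }.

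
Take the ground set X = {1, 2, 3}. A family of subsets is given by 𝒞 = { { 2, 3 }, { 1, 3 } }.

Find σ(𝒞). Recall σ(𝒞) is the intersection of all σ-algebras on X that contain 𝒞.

Initial family (4 sets): { ∅, { 1, 3 }, { 2, 3 }, X }.
Round 1. New:
  { 1 }  = complement { 2, 3 }
  { 2 }  = complement { 1, 3 }
  — 6 sets.
Round 2. New:
  { 1, 2 }  = { 2 } ∪ { 1 }
  — 7 sets.
Round 3 (1 new):
  { 3 }  = complement { 1, 2 }
  — 8 sets.
Round 4: closed — nothing new.

Therefore σ(𝒞) = { ∅, { 1 }, { 2 }, { 3 }, { 1, 2 }, { 1, 3 }, { 2, 3 }, X } (|σ(𝒞)| = 8).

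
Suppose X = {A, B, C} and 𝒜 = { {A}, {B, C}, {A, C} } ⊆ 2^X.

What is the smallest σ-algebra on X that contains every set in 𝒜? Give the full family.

σ(𝒜) (8 sets): { {}, {A}, {B}, {C}, {A, B}, {A, C}, {B, C}, X }

Working:
Seed the family with 𝒜 together with ∅ and X: { {}, {A}, {A, C}, {B, C}, X }.
Step 1: +1 →
  {B}  = ᶜ of {A, C}
  [6 total]
Step 2: +1 →
  {A, B}  = {B} ∪ {A}
  [7 total]
Step 3 adds 1:
  {C}  = ᶜ of {A, B}
  [8 total]
Step 4: stable.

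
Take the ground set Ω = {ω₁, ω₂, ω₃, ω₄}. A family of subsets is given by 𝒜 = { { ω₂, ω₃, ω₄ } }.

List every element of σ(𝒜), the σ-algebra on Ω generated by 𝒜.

σ(𝒜) = { {  }, { ω₁ }, { ω₂, ω₃, ω₄ }, Ω }

Check:
Take S₀ = 𝒜 ∪ {∅, Ω} = { {  }, { ω₂, ω₃, ω₄ }, Ω }.
Round 1 adds 1:
  { ω₁ }  = complement { ω₂, ω₃, ω₄ }
  [4 total]
Round 2: stable.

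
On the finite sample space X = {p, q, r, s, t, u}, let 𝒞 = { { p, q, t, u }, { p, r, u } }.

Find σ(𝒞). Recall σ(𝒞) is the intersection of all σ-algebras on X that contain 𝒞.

Seed the family with 𝒞 together with ∅ and X: { ∅, { p, r, u }, { p, q, t, u }, X }.
Round 1: 3 new —
  { r, s }  = complement { p, q, t, u }
  { q, s, t }  = complement { p, r, u }
  { p, q, r, t, u }  = { p, r, u } ∪ { p, q, t, u }
  (now 7)
Round 2: 4 new —
  { s }  = complement { p, q, r, t, u }
  { p, r, s, u }  = { r, s } ∪ { p, r, u }
  { q, r, s, t }  = { r, s } ∪ { q, s, t }
  { p, q, s, t, u }  = { q, s, t } ∪ { p, q, t, u }
  (now 11)
Round 3 (3 new):
  { r }  = complement { p, q, s, t, u }
  { p, u }  = complement { q, r, s, t }
  { q, t }  = complement { p, r, s, u }
  (now 14)
Round 4. New:
  { p, s, u }  = { p, u } ∪ { s }
  { q, r, t }  = { r } ∪ { q, t }
  (now 16)
Round 5 adds nothing — fixpoint reached.

|σ(𝒞)| = 16.  σ(𝒞) = { ∅, { r }, { s }, { p, u }, { q, t }, { r, s }, { p, r, u }, { p, s, u }, { q, r, t }, { q, s, t }, { p, q, t, u }, { p, r, s, u }, { q, r, s, t }, { p, q, r, t, u }, { p, q, s, t, u }, X }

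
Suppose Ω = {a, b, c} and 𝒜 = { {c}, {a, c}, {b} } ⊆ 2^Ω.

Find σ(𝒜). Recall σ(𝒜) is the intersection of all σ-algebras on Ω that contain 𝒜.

σ(𝒜) (8 sets): { {}, {a}, {b}, {c}, {a, b}, {a, c}, {b, c}, Ω }

Derivation:
Seed the family with 𝒜 together with ∅ and Ω: { {}, {b}, {c}, {a, c}, Ω }.
Round 1. New:
  {a, b}  = Ω∖{c}
  {b, c}  = {c} ∪ {b}
  — 7 sets.
Round 2: 1 new —
  {a}  = Ω∖{b, c}
  — 8 sets.
Round 3: closed — nothing new.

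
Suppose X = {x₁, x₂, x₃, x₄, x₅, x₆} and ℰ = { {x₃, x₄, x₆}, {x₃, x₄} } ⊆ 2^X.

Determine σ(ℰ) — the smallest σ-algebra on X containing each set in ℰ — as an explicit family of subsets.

σ(ℰ) (8 sets): { ∅, {x₆}, {x₃, x₄}, {x₁, x₂, x₅}, {x₃, x₄, x₆}, {x₁, x₂, x₅, x₆}, {x₁, x₂, x₃, x₄, x₅}, X }

Working:
Seed the family with ℰ together with ∅ and X: { ∅, {x₃, x₄}, {x₃, x₄, x₆}, X }.
Round 1: 2 new —
  {x₁, x₂, x₅}  = X∖{x₃, x₄, x₆}
  {x₁, x₂, x₅, x₆}  = X∖{x₃, x₄}
  |family| = 6
Round 2 (1 new):
  {x₁, x₂, x₃, x₄, x₅}  = {x₁, x₂, x₅} ∪ {x₃, x₄}
  |family| = 7
Round 3 (1 new):
  {x₆}  = X∖{x₁, x₂, x₃, x₄, x₅}
  |family| = 8
Round 4: already closed under ᶜ and ∪.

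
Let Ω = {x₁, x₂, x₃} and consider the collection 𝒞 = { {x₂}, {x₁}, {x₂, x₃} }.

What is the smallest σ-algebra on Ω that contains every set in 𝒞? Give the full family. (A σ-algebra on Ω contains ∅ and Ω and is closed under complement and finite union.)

σ(𝒞) = { {}, {x₁}, {x₂}, {x₃}, {x₁, x₂}, {x₁, x₃}, {x₂, x₃}, Ω }

Check:
Begin from { {}, {x₁}, {x₂}, {x₂, x₃}, Ω } (that is, 𝒞 plus ∅ and Ω).
Pass 1. New:
  {x₁, x₂}  = {x₂} ∪ {x₁}
  {x₁, x₃}  = ᶜ of {x₂}
  — 7 sets.
Pass 2. New:
  {x₃}  = ᶜ of {x₁, x₂}
  — 8 sets.
Pass 3 adds nothing — fixpoint reached.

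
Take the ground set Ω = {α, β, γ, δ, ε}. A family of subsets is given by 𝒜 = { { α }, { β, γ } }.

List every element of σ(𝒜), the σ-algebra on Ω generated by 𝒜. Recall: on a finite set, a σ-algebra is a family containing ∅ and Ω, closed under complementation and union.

Begin from { ∅, { α }, { β, γ }, Ω } (that is, 𝒜 plus ∅ and Ω).
Step 1: +3 →
  { α, β, γ }  = { α } ∪ { β, γ }
  { α, δ, ε }  = ᶜ of { β, γ }
  { β, γ, δ, ε }  = ᶜ of { α }
  (now 7)
Step 2: 1 new —
  { δ, ε }  = ᶜ of { α, β, γ }
  (now 8)
Step 3: stable.

Therefore σ(𝒜) = { ∅, { α }, { β, γ }, { δ, ε }, { α, β, γ }, { α, δ, ε }, { β, γ, δ, ε }, Ω } (|σ(𝒜)| = 8).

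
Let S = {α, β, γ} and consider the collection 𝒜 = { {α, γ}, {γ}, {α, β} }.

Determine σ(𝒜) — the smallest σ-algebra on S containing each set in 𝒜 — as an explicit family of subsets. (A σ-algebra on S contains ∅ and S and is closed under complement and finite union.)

σ(𝒜) (8 sets): { {}, {α}, {β}, {γ}, {α, β}, {α, γ}, {β, γ}, S }

Trace:
Begin from { {}, {γ}, {α, β}, {α, γ}, S } (that is, 𝒜 plus ∅ and S).
Round 1: +1 →
  {β}  = complement {α, γ}
  (now 6)
Round 2 adds 1:
  {β, γ}  = {γ} ∪ {β}
  (now 7)
Round 3: 1 new —
  {α}  = complement {β, γ}
  (now 8)
Round 4: already closed under ᶜ and ∪.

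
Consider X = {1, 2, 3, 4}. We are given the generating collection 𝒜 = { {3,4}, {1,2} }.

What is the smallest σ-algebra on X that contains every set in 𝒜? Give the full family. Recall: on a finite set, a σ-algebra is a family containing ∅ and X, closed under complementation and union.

σ(𝒜) (4 sets): { {}, {1,2}, {3,4}, X }

Derivation:
Take S₀ = 𝒜 ∪ {∅, X} = { {}, {1,2}, {3,4}, X }.
After Iteration 1 the family is unchanged; done.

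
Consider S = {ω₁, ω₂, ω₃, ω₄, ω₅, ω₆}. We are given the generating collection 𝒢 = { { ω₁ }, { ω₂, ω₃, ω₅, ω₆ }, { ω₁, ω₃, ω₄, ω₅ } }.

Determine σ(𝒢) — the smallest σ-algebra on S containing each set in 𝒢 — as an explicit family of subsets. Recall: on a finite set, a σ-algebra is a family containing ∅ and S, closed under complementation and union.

σ(𝒢) (16 sets): { {  }, { ω₁ }, { ω₄ }, { ω₁, ω₄ }, { ω₂, ω₆ }, { ω₃, ω₅ }, { ω₁, ω₂, ω₆ }, { ω₁, ω₃, ω₅ }, { ω₂, ω₄, ω₆ }, { ω₃, ω₄, ω₅ }, { ω₁, ω₂, ω₄, ω₆ }, { ω₁, ω₃, ω₄, ω₅ }, { ω₂, ω₃, ω₅, ω₆ }, { ω₁, ω₂, ω₃, ω₅, ω₆ }, { ω₂, ω₃, ω₄, ω₅, ω₆ }, S }

Derivation:
Begin from { {  }, { ω₁ }, { ω₁, ω₃, ω₄, ω₅ }, { ω₂, ω₃, ω₅, ω₆ }, S } (that is, 𝒢 plus ∅ and S).
Round 1: 4 new —
  { ω₁, ω₄ }  = ᶜ of { ω₂, ω₃, ω₅, ω₆ }
  { ω₂, ω₆ }  = ᶜ of { ω₁, ω₃, ω₄, ω₅ }
  { ω₁, ω₂, ω₃, ω₅, ω₆ }  = { ω₂, ω₃, ω₅, ω₆ } ∪ { ω₁ }
  { ω₂, ω₃, ω₄, ω₅, ω₆ }  = ᶜ of { ω₁ }
  |family| = 9
Round 2: +3 →
  { ω₄ }  = ᶜ of { ω₁, ω₂, ω₃, ω₅, ω₆ }
  { ω₁, ω₂, ω₆ }  = { ω₁ } ∪ { ω₂, ω₆ }
  { ω₁, ω₂, ω₄, ω₆ }  = { ω₂, ω₆ } ∪ { ω₁, ω₄ }
  |family| = 12
Round 3: 3 new —
  { ω₃, ω₅ }  = ᶜ of { ω₁, ω₂, ω₄, ω₆ }
  { ω₂, ω₄, ω₆ }  = { ω₄ } ∪ { ω₂, ω₆ }
  { ω₃, ω₄, ω₅ }  = ᶜ of { ω₁, ω₂, ω₆ }
  |family| = 15
Round 4 adds 1:
  { ω₁, ω₃, ω₅ }  = ᶜ of { ω₂, ω₄, ω₆ }
  |family| = 16
After Round 5 the family is unchanged; done.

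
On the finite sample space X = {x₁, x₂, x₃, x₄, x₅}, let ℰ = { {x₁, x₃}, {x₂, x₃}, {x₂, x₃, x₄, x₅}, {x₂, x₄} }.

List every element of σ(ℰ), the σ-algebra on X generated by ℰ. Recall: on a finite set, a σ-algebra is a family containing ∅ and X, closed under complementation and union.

σ(ℰ) (32 sets): { {}, {x₁}, {x₂}, {x₃}, {x₄}, {x₅}, {x₁, x₂}, {x₁, x₃}, {x₁, x₄}, {x₁, x₅}, {x₂, x₃}, {x₂, x₄}, {x₂, x₅}, {x₃, x₄}, {x₃, x₅}, {x₄, x₅}, {x₁, x₂, x₃}, {x₁, x₂, x₄}, {x₁, x₂, x₅}, {x₁, x₃, x₄}, {x₁, x₃, x₅}, {x₁, x₄, x₅}, {x₂, x₃, x₄}, {x₂, x₃, x₅}, {x₂, x₄, x₅}, {x₃, x₄, x₅}, {x₁, x₂, x₃, x₄}, {x₁, x₂, x₃, x₅}, {x₁, x₂, x₄, x₅}, {x₁, x₃, x₄, x₅}, {x₂, x₃, x₄, x₅}, X }

Working:
Initial family (6 sets): { {}, {x₁, x₃}, {x₂, x₃}, {x₂, x₄}, {x₂, x₃, x₄, x₅}, X }.
Round 1: 7 new —
  {x₁}  = complement {x₂, x₃, x₄, x₅}
  {x₁, x₂, x₃}  = {x₂, x₃} ∪ {x₁, x₃}
  {x₁, x₃, x₅}  = complement {x₂, x₄}
  {x₁, x₄, x₅}  = complement {x₂, x₃}
  {x₂, x₃, x₄}  = {x₂, x₃} ∪ {x₂, x₄}
  {x₂, x₄, x₅}  = complement {x₁, x₃}
  {x₁, x₂, x₃, x₄}  = {x₁, x₃} ∪ {x₂, x₄}
Round 2: +7 →
  {x₅}  = complement {x₁, x₂, x₃, x₄}
  {x₁, x₅}  = complement {x₂, x₃, x₄}
  {x₄, x₅}  = complement {x₁, x₂, x₃}
  {x₁, x₂, x₄}  = {x₂, x₄} ∪ {x₁}
  {x₁, x₂, x₃, x₅}  = {x₁, x₂, x₃} ∪ {x₁, x₃, x₅}
  {x₁, x₂, x₄, x₅}  = {x₁, x₄, x₅} ∪ {x₂, x₄}
  {x₁, x₃, x₄, x₅}  = {x₁, x₄, x₅} ∪ {x₁, x₃, x₅}
Round 3 adds 5:
  {x₂}  = complement {x₁, x₃, x₄, x₅}
  {x₃}  = complement {x₁, x₂, x₄, x₅}
  {x₄}  = complement {x₁, x₂, x₃, x₅}
  {x₃, x₅}  = complement {x₁, x₂, x₄}
  {x₂, x₃, x₅}  = {x₅} ∪ {x₂, x₃}
Round 4 (7 new):
  {x₁, x₂}  = {x₂} ∪ {x₁}
  {x₁, x₄}  = complement {x₂, x₃, x₅}
  {x₂, x₅}  = {x₂} ∪ {x₅}
  {x₃, x₄}  = {x₃} ∪ {x₄}
  {x₁, x₂, x₅}  = {x₂} ∪ {x₁, x₅}
  {x₁, x₃, x₄}  = {x₁, x₃} ∪ {x₄}
  {x₃, x₄, x₅}  = {x₄, x₅} ∪ {x₃}
Round 5 adds nothing — fixpoint reached.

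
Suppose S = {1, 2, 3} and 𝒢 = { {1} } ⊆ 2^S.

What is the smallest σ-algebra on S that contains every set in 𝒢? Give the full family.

Initial family (3 sets): { ∅, {1}, S }.
Iteration 1 adds 1:
  {2,3}  = S∖{1}
Iteration 2: no new sets; the family is a σ-algebra.

σ(𝒢) = { ∅, {1}, {2,3}, S }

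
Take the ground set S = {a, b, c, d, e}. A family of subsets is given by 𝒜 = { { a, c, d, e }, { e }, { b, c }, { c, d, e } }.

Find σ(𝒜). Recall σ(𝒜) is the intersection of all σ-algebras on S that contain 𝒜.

Initial family (6 sets): { ∅, { e }, { b, c }, { c, d, e }, { a, c, d, e }, S }.
Round 1 adds 6:
  { b }  = complement { a, c, d, e }
  { a, b }  = complement { c, d, e }
  { a, d, e }  = complement { b, c }
  { b, c, e }  = { b, c } ∪ { e }
  { a, b, c, d }  = complement { e }
  { b, c, d, e }  = { c, d, e } ∪ { b, c }
Round 2. New:
  { a }  = complement { b, c, d, e }
  { a, d }  = complement { b, c, e }
  { b, e }  = { b } ∪ { e }
  { a, b, c }  = { a, b } ∪ { b, c }
  { a, b, e }  = { a, b } ∪ { e }
  { a, b, c, e }  = { a, b } ∪ { b, c, e }
  { a, b, d, e }  = { a, d, e } ∪ { a, b }
Round 3: 7 new —
  { c }  = complement { a, b, d, e }
  { d }  = complement { a, b, c, e }
  { a, e }  = { e } ∪ { a }
  { c, d }  = complement { a, b, e }
  { d, e }  = complement { a, b, c }
  { a, b, d }  = { b } ∪ { a, d }
  { a, c, d }  = complement { b, e }
Round 4. New:
  { a, c }  = { c } ∪ { a }
  { b, d }  = { b } ∪ { d }
  { c, e }  = complement { a, b, d }
  { a, c, e }  = { c } ∪ { a, e }
  { b, c, d }  = complement { a, e }
  { b, d, e }  = { b, e } ∪ { d, e }
Round 5: closed — nothing new.

σ(𝒜) = { ∅, { a }, { b }, { c }, { d }, { e }, { a, b }, { a, c }, { a, d }, { a, e }, { b, c }, { b, d }, { b, e }, { c, d }, { c, e }, { d, e }, { a, b, c }, { a, b, d }, { a, b, e }, { a, c, d }, { a, c, e }, { a, d, e }, { b, c, d }, { b, c, e }, { b, d, e }, { c, d, e }, { a, b, c, d }, { a, b, c, e }, { a, b, d, e }, { a, c, d, e }, { b, c, d, e }, S }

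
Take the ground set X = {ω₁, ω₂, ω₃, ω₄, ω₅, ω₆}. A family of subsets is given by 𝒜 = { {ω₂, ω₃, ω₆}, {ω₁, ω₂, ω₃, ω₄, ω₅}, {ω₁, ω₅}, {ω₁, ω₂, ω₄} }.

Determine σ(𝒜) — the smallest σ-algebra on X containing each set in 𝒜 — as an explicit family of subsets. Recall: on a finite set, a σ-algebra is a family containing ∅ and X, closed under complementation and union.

Seed the family with 𝒜 together with ∅ and X: { {}, {ω₁, ω₅}, {ω₁, ω₂, ω₄}, {ω₂, ω₃, ω₆}, {ω₁, ω₂, ω₃, ω₄, ω₅}, X }.
Step 1 (7 new):
  {ω₆}  = X∖{ω₁, ω₂, ω₃, ω₄, ω₅}
  {ω₁, ω₄, ω₅}  = X∖{ω₂, ω₃, ω₆}
  {ω₃, ω₅, ω₆}  = X∖{ω₁, ω₂, ω₄}
  {ω₁, ω₂, ω₄, ω₅}  = {ω₁, ω₅} ∪ {ω₁, ω₂, ω₄}
  {ω₂, ω₃, ω₄, ω₆}  = X∖{ω₁, ω₅}
  {ω₁, ω₂, ω₃, ω₄, ω₆}  = {ω₂, ω₃, ω₆} ∪ {ω₁, ω₂, ω₄}
  {ω₁, ω₂, ω₃, ω₅, ω₆}  = {ω₁, ω₅} ∪ {ω₂, ω₃, ω₆}
  (now 13)
Step 2 (11 new):
  {ω₄}  = X∖{ω₁, ω₂, ω₃, ω₅, ω₆}
  {ω₅}  = X∖{ω₁, ω₂, ω₃, ω₄, ω₆}
  {ω₃, ω₆}  = X∖{ω₁, ω₂, ω₄, ω₅}
  {ω₁, ω₅, ω₆}  = {ω₆} ∪ {ω₁, ω₅}
  {ω₁, ω₂, ω₄, ω₆}  = {ω₆} ∪ {ω₁, ω₂, ω₄}
  {ω₁, ω₃, ω₅, ω₆}  = {ω₃, ω₅, ω₆} ∪ {ω₁, ω₅}
  {ω₁, ω₄, ω₅, ω₆}  = {ω₁, ω₄, ω₅} ∪ {ω₆}
  {ω₂, ω₃, ω₅, ω₆}  = {ω₂, ω₃, ω₆} ∪ {ω₃, ω₅, ω₆}
  {ω₁, ω₂, ω₄, ω₅, ω₆}  = {ω₁, ω₂, ω₄, ω₅} ∪ {ω₆}
  {ω₁, ω₃, ω₄, ω₅, ω₆}  = {ω₁, ω₄, ω₅} ∪ {ω₃, ω₅, ω₆}
  {ω₂, ω₃, ω₄, ω₅, ω₆}  = {ω₂, ω₃, ω₄, ω₆} ∪ {ω₃, ω₅, ω₆}
  (now 24)
Step 3: +13 →
  {ω₁}  = X∖{ω₂, ω₃, ω₄, ω₅, ω₆}
  {ω₂}  = X∖{ω₁, ω₃, ω₄, ω₅, ω₆}
  {ω₃}  = X∖{ω₁, ω₂, ω₄, ω₅, ω₆}
  {ω₁, ω₄}  = X∖{ω₂, ω₃, ω₅, ω₆}
  {ω₂, ω₃}  = X∖{ω₁, ω₄, ω₅, ω₆}
  {ω₂, ω₄}  = X∖{ω₁, ω₃, ω₅, ω₆}
  {ω₃, ω₅}  = X∖{ω₁, ω₂, ω₄, ω₆}
  {ω₄, ω₅}  = {ω₅} ∪ {ω₄}
  {ω₄, ω₆}  = {ω₆} ∪ {ω₄}
  {ω₅, ω₆}  = {ω₆} ∪ {ω₅}
  {ω₂, ω₃, ω₄}  = X∖{ω₁, ω₅, ω₆}
  {ω₃, ω₄, ω₆}  = {ω₃, ω₆} ∪ {ω₄}
  {ω₃, ω₄, ω₅, ω₆}  = {ω₃, ω₅, ω₆} ∪ {ω₄}
  (now 37)
Step 4: 26 new —
  {ω₁, ω₂}  = X∖{ω₃, ω₄, ω₅, ω₆}
  {ω₁, ω₃}  = {ω₁} ∪ {ω₃}
  {ω₁, ω₆}  = {ω₁} ∪ {ω₆}
  {ω₂, ω₅}  = {ω₂} ∪ {ω₅}
  {ω₂, ω₆}  = {ω₂} ∪ {ω₆}
  {ω₃, ω₄}  = {ω₃} ∪ {ω₄}
  {ω₁, ω₂, ω₃}  = {ω₁} ∪ {ω₂, ω₃}
  {ω₁, ω₂, ω₅}  = X∖{ω₃, ω₄, ω₆}
  {ω₁, ω₃, ω₄}  = {ω₃} ∪ {ω₁, ω₄}
  {ω₁, ω₃, ω₅}  = {ω₁} ∪ {ω₃, ω₅}
  {ω₁, ω₃, ω₆}  = {ω₁} ∪ {ω₃, ω₆}
  {ω₁, ω₄, ω₆}  = {ω₁} ∪ {ω₄, ω₆}
  {ω₂, ω₃, ω₅}  = {ω₂} ∪ {ω₃, ω₅}
  {ω₂, ω₄, ω₅}  = {ω₂} ∪ {ω₄, ω₅}
  {ω₂, ω₄, ω₆}  = {ω₂} ∪ {ω₄, ω₆}
  {ω₂, ω₅, ω₆}  = {ω₅, ω₆} ∪ {ω₂}
  {ω₃, ω₄, ω₅}  = {ω₄, ω₅} ∪ {ω₃}
  {ω₄, ω₅, ω₆}  = {ω₅, ω₆} ∪ {ω₄, ω₅}
  {ω₁, ω₂, ω₃, ω₄}  = X∖{ω₅, ω₆}
  {ω₁, ω₂, ω₃, ω₅}  = X∖{ω₄, ω₆}
  {ω₁, ω₂, ω₃, ω₆}  = X∖{ω₄, ω₅}
  {ω₁, ω₂, ω₅, ω₆}  = {ω₂} ∪ {ω₁, ω₅, ω₆}
  {ω₁, ω₃, ω₄, ω₅}  = {ω₁, ω₄, ω₅} ∪ {ω₃}
  {ω₁, ω₃, ω₄, ω₆}  = {ω₁} ∪ {ω₃, ω₄, ω₆}
  {ω₂, ω₃, ω₄, ω₅}  = {ω₂, ω₃, ω₄} ∪ {ω₅}
  {ω₂, ω₄, ω₅, ω₆}  = {ω₅, ω₆} ∪ {ω₂, ω₄}
  (now 63)
Step 5: 1 new —
  {ω₁, ω₂, ω₆}  = X∖{ω₃, ω₄, ω₅}
  (now 64)
Step 6: no new sets; the family is a σ-algebra.

Therefore σ(𝒜) = { {}, {ω₁}, {ω₂}, {ω₃}, {ω₄}, {ω₅}, {ω₆}, {ω₁, ω₂}, {ω₁, ω₃}, {ω₁, ω₄}, {ω₁, ω₅}, {ω₁, ω₆}, {ω₂, ω₃}, {ω₂, ω₄}, {ω₂, ω₅}, {ω₂, ω₆}, {ω₃, ω₄}, {ω₃, ω₅}, {ω₃, ω₆}, {ω₄, ω₅}, {ω₄, ω₆}, {ω₅, ω₆}, {ω₁, ω₂, ω₃}, {ω₁, ω₂, ω₄}, {ω₁, ω₂, ω₅}, {ω₁, ω₂, ω₆}, {ω₁, ω₃, ω₄}, {ω₁, ω₃, ω₅}, {ω₁, ω₃, ω₆}, {ω₁, ω₄, ω₅}, {ω₁, ω₄, ω₆}, {ω₁, ω₅, ω₆}, {ω₂, ω₃, ω₄}, {ω₂, ω₃, ω₅}, {ω₂, ω₃, ω₆}, {ω₂, ω₄, ω₅}, {ω₂, ω₄, ω₆}, {ω₂, ω₅, ω₆}, {ω₃, ω₄, ω₅}, {ω₃, ω₄, ω₆}, {ω₃, ω₅, ω₆}, {ω₄, ω₅, ω₆}, {ω₁, ω₂, ω₃, ω₄}, {ω₁, ω₂, ω₃, ω₅}, {ω₁, ω₂, ω₃, ω₆}, {ω₁, ω₂, ω₄, ω₅}, {ω₁, ω₂, ω₄, ω₆}, {ω₁, ω₂, ω₅, ω₆}, {ω₁, ω₃, ω₄, ω₅}, {ω₁, ω₃, ω₄, ω₆}, {ω₁, ω₃, ω₅, ω₆}, {ω₁, ω₄, ω₅, ω₆}, {ω₂, ω₃, ω₄, ω₅}, {ω₂, ω₃, ω₄, ω₆}, {ω₂, ω₃, ω₅, ω₆}, {ω₂, ω₄, ω₅, ω₆}, {ω₃, ω₄, ω₅, ω₆}, {ω₁, ω₂, ω₃, ω₄, ω₅}, {ω₁, ω₂, ω₃, ω₄, ω₆}, {ω₁, ω₂, ω₃, ω₅, ω₆}, {ω₁, ω₂, ω₄, ω₅, ω₆}, {ω₁, ω₃, ω₄, ω₅, ω₆}, {ω₂, ω₃, ω₄, ω₅, ω₆}, X } (|σ(𝒜)| = 64).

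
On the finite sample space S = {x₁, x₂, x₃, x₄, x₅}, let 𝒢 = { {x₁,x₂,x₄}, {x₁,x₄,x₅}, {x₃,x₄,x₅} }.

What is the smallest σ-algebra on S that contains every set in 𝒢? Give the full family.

Take S₀ = 𝒢 ∪ {∅, S} = { ∅, {x₁,x₂,x₄}, {x₁,x₄,x₅}, {x₃,x₄,x₅}, S }.
Pass 1 adds 5:
  {x₁,x₂}  = S∖{x₃,x₄,x₅}
  {x₂,x₃}  = S∖{x₁,x₄,x₅}
  {x₃,x₅}  = S∖{x₁,x₂,x₄}
  {x₁,x₂,x₄,x₅}  = {x₁,x₄,x₅} ∪ {x₁,x₂,x₄}
  {x₁,x₃,x₄,x₅}  = {x₁,x₄,x₅} ∪ {x₃,x₄,x₅}
  — 10 sets.
Pass 2. New:
  {x₂}  = S∖{x₁,x₃,x₄,x₅}
  {x₃}  = S∖{x₁,x₂,x₄,x₅}
  {x₁,x₂,x₃}  = {x₁,x₂} ∪ {x₂,x₃}
  {x₂,x₃,x₅}  = {x₂,x₃} ∪ {x₃,x₅}
  {x₁,x₂,x₃,x₄}  = {x₁,x₂,x₄} ∪ {x₂,x₃}
  {x₁,x₂,x₃,x₅}  = {x₁,x₂} ∪ {x₃,x₅}
  {x₂,x₃,x₄,x₅}  = {x₃,x₄,x₅} ∪ {x₂,x₃}
  — 17 sets.
Pass 3 (5 new):
  {x₁}  = S∖{x₂,x₃,x₄,x₅}
  {x₄}  = S∖{x₁,x₂,x₃,x₅}
  {x₅}  = S∖{x₁,x₂,x₃,x₄}
  {x₁,x₄}  = S∖{x₂,x₃,x₅}
  {x₄,x₅}  = S∖{x₁,x₂,x₃}
  — 22 sets.
Pass 4. New:
  {x₁,x₃}  = {x₃} ∪ {x₁}
  {x₁,x₅}  = {x₅} ∪ {x₁}
  {x₂,x₄}  = {x₂} ∪ {x₄}
  {x₂,x₅}  = {x₂} ∪ {x₅}
  {x₃,x₄}  = {x₃} ∪ {x₄}
  {x₁,x₂,x₅}  = {x₁,x₂} ∪ {x₅}
  {x₁,x₃,x₄}  = {x₃} ∪ {x₁,x₄}
  {x₁,x₃,x₅}  = {x₃,x₅} ∪ {x₁}
  {x₂,x₃,x₄}  = {x₂,x₃} ∪ {x₄}
  {x₂,x₄,x₅}  = {x₂} ∪ {x₄,x₅}
  — 32 sets.
After Pass 5 the family is unchanged; done.

Hence σ(𝒢) has 32 members: { ∅, {x₁}, {x₂}, {x₃}, {x₄}, {x₅}, {x₁,x₂}, {x₁,x₃}, {x₁,x₄}, {x₁,x₅}, {x₂,x₃}, {x₂,x₄}, {x₂,x₅}, {x₃,x₄}, {x₃,x₅}, {x₄,x₅}, {x₁,x₂,x₃}, {x₁,x₂,x₄}, {x₁,x₂,x₅}, {x₁,x₃,x₄}, {x₁,x₃,x₅}, {x₁,x₄,x₅}, {x₂,x₃,x₄}, {x₂,x₃,x₅}, {x₂,x₄,x₅}, {x₃,x₄,x₅}, {x₁,x₂,x₃,x₄}, {x₁,x₂,x₃,x₅}, {x₁,x₂,x₄,x₅}, {x₁,x₃,x₄,x₅}, {x₂,x₃,x₄,x₅}, S }.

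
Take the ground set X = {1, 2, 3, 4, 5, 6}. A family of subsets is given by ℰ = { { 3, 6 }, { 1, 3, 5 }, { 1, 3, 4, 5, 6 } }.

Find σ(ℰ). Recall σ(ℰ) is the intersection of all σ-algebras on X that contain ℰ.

σ(ℰ) = { ∅, { 2 }, { 3 }, { 4 }, { 6 }, { 1, 5 }, { 2, 3 }, { 2, 4 }, { 2, 6 }, { 3, 4 }, { 3, 6 }, { 4, 6 }, { 1, 2, 5 }, { 1, 3, 5 }, { 1, 4, 5 }, { 1, 5, 6 }, { 2, 3, 4 }, { 2, 3, 6 }, { 2, 4, 6 }, { 3, 4, 6 }, { 1, 2, 3, 5 }, { 1, 2, 4, 5 }, { 1, 2, 5, 6 }, { 1, 3, 4, 5 }, { 1, 3, 5, 6 }, { 1, 4, 5, 6 }, { 2, 3, 4, 6 }, { 1, 2, 3, 4, 5 }, { 1, 2, 3, 5, 6 }, { 1, 2, 4, 5, 6 }, { 1, 3, 4, 5, 6 }, X }

Trace:
Start: ℰ ∪ {∅, X} = { ∅, { 3, 6 }, { 1, 3, 5 }, { 1, 3, 4, 5, 6 }, X }.
Step 1: 4 new —
  { 2 }  = { 1, 3, 4, 5, 6 }ᶜ
  { 2, 4, 6 }  = { 1, 3, 5 }ᶜ
  { 1, 2, 4, 5 }  = { 3, 6 }ᶜ
  { 1, 3, 5, 6 }  = { 3, 6 } ∪ { 1, 3, 5 }
  (now 9)
Step 2: 7 new —
  { 2, 4 }  = { 1, 3, 5, 6 }ᶜ
  { 2, 3, 6 }  = { 2 } ∪ { 3, 6 }
  { 1, 2, 3, 5 }  = { 1, 3, 5 } ∪ { 2 }
  { 2, 3, 4, 6 }  = { 2, 4, 6 } ∪ { 3, 6 }
  { 1, 2, 3, 4, 5 }  = { 1, 3, 5 } ∪ { 1, 2, 4, 5 }
  { 1, 2, 3, 5, 6 }  = { 1, 3, 5, 6 } ∪ { 2 }
  { 1, 2, 4, 5, 6 }  = { 2, 4, 6 } ∪ { 1, 2, 4, 5 }
  (now 16)
Step 3 (6 new):
  { 3 }  = { 1, 2, 4, 5, 6 }ᶜ
  { 4 }  = { 1, 2, 3, 5, 6 }ᶜ
  { 6 }  = { 1, 2, 3, 4, 5 }ᶜ
  { 1, 5 }  = { 2, 3, 4, 6 }ᶜ
  { 4, 6 }  = { 1, 2, 3, 5 }ᶜ
  { 1, 4, 5 }  = { 2, 3, 6 }ᶜ
  (now 22)
Step 4: 9 new —
  { 2, 3 }  = { 2 } ∪ { 3 }
  { 2, 6 }  = { 2 } ∪ { 6 }
  { 3, 4 }  = { 3 } ∪ { 4 }
  { 1, 2, 5 }  = { 2 } ∪ { 1, 5 }
  { 1, 5, 6 }  = { 6 } ∪ { 1, 5 }
  { 2, 3, 4 }  = { 3 } ∪ { 2, 4 }
  { 3, 4, 6 }  = { 3 } ∪ { 4, 6 }
  { 1, 3, 4, 5 }  = { 1, 4, 5 } ∪ { 1, 3, 5 }
  { 1, 4, 5, 6 }  = { 1, 4, 5 } ∪ { 6 }
  (now 31)
Step 5 (1 new):
  { 1, 2, 5, 6 }  = { 3, 4 }ᶜ
  (now 32)
After Step 6 the family is unchanged; done.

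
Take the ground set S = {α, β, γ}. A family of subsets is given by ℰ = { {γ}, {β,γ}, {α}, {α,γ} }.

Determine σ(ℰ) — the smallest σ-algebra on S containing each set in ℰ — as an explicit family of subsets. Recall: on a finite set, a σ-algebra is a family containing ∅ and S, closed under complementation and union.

σ(ℰ) = { {}, {α}, {β}, {γ}, {α,β}, {α,γ}, {β,γ}, S }

Trace:
Initial family (6 sets): { {}, {α}, {γ}, {α,γ}, {β,γ}, S }.
Pass 1: 2 new —
  {β}  = S∖{α,γ}
  {α,β}  = S∖{γ}
  — 8 sets.
Pass 2 adds nothing — fixpoint reached.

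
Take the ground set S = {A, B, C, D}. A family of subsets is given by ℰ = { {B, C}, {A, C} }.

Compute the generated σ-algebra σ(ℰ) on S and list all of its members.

Start: ℰ ∪ {∅, S} = { ∅, {A, C}, {B, C}, S }.
Step 1. New:
  {A, D}  = S∖{B, C}
  {B, D}  = S∖{A, C}
  {A, B, C}  = {A, C} ∪ {B, C}
  [7 total]
Step 2. New:
  {D}  = S∖{A, B, C}
  {A, B, D}  = {A, D} ∪ {B, D}
  {A, C, D}  = {A, D} ∪ {A, C}
  {B, C, D}  = {B, C} ∪ {B, D}
  [11 total]
Step 3 adds 3:
  {A}  = S∖{B, C, D}
  {B}  = S∖{A, C, D}
  {C}  = S∖{A, B, D}
  [14 total]
Step 4: +2 →
  {A, B}  = {B} ∪ {A}
  {C, D}  = {C} ∪ {D}
  [16 total]
Step 5: already closed under ᶜ and ∪.

σ(ℰ) = { ∅, {A}, {B}, {C}, {D}, {A, B}, {A, C}, {A, D}, {B, C}, {B, D}, {C, D}, {A, B, C}, {A, B, D}, {A, C, D}, {B, C, D}, S }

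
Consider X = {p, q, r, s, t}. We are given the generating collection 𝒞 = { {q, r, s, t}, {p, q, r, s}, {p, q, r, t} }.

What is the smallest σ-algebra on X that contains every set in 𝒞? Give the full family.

σ(𝒞) = { {}, {p}, {s}, {t}, {p, s}, {p, t}, {q, r}, {s, t}, {p, q, r}, {p, s, t}, {q, r, s}, {q, r, t}, {p, q, r, s}, {p, q, r, t}, {q, r, s, t}, X }

Derivation:
Start: 𝒞 ∪ {∅, X} = { {}, {p, q, r, s}, {p, q, r, t}, {q, r, s, t}, X }.
Step 1: 3 new —
  {p}  = ᶜ of {q, r, s, t}
  {s}  = ᶜ of {p, q, r, t}
  {t}  = ᶜ of {p, q, r, s}
  |family| = 8
Step 2 (3 new):
  {p, s}  = {s} ∪ {p}
  {p, t}  = {t} ∪ {p}
  {s, t}  = {s} ∪ {t}
  |family| = 11
Step 3: 4 new —
  {p, q, r}  = ᶜ of {s, t}
  {p, s, t}  = {s, t} ∪ {p, s}
  {q, r, s}  = ᶜ of {p, t}
  {q, r, t}  = ᶜ of {p, s}
  |family| = 15
Step 4 adds 1:
  {q, r}  = ᶜ of {p, s, t}
  |family| = 16
Step 5 adds nothing — fixpoint reached.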